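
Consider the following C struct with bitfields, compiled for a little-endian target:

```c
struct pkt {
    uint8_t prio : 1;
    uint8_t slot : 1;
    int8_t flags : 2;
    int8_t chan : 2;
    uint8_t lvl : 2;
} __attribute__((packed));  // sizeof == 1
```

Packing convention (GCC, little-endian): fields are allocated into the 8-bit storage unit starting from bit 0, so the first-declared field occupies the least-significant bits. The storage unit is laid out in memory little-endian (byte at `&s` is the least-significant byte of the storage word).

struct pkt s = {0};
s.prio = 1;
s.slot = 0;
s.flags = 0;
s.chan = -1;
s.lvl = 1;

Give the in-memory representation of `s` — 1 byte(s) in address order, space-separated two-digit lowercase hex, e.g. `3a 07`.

71

[0+:1] prio=1 & 0x1 = 0x1; word=0x01
[1+:1] slot=0 & 0x1 = 0x0; word=0x01
[2+:2] flags=0 & 0x3 = 0x0; word=0x01
[4+:2] chan=-1 & 0x3 = 0x3; word=0x31
[6+:2] lvl=1 & 0x3 = 0x1; word=0x71
word = 0x71 → little-endian bytes:
  [0]=0x71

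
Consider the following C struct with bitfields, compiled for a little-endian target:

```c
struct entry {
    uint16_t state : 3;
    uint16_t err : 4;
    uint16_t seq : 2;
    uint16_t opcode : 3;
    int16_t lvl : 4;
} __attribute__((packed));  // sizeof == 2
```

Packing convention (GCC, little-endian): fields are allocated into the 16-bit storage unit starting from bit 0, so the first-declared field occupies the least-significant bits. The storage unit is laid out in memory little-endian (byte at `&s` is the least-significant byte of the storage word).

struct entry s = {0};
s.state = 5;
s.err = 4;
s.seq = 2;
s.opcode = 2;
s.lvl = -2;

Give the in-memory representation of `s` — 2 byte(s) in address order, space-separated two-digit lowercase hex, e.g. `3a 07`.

[0+:3] state=5 & 0x7 = 0x5; word=0x0005
[3+:4] err=4 & 0xf = 0x4; word=0x0025
[7+:2] seq=2 & 0x3 = 0x2; word=0x0125
[9+:3] opcode=2 & 0x7 = 0x2; word=0x0525
[12+:4] lvl=-2 & 0xf = 0xe; word=0xe525
word = 0xe525 → little-endian bytes:
  [0]=0x25  [1]=0xe5

25 e5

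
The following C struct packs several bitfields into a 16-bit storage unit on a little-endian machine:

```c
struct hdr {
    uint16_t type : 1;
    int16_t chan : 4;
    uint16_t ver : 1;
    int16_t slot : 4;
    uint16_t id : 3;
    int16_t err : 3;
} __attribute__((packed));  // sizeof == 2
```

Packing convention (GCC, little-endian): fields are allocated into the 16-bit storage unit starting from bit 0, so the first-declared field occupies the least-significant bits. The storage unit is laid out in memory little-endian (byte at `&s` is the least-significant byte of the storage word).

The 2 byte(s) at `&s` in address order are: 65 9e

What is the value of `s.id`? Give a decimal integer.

[0]=0x65 [1]=0x9e (little-endian) → word 0x9e65
type [0+:1] = (word>>0) & 0x1 = 1
chan [1+:4] = (word>>1) & 0xf = 2
ver [5+:1] = (word>>5) & 0x1 = 1
slot [6+:4] = (word>>6) & 0xf = 9
id [10+:3] = (word>>10) & 0x7 = 7  ←
err [13+:3] = (word>>13) & 0x7 = 4

7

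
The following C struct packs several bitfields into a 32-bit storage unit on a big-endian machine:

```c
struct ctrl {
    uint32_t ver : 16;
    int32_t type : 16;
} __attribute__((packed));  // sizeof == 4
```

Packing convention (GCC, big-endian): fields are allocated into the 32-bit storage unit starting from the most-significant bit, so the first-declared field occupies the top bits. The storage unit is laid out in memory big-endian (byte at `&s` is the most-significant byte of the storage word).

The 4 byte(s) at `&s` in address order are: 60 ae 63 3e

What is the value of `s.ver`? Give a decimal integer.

[0]=0x60 [1]=0xae [2]=0x63 [3]=0x3e (big-endian) → word 0x60ae633e
ver [16+:16] = (word>>16) & 0xffff = 24750  ←
type [0+:16] = (word>>0) & 0xffff = 25406

24750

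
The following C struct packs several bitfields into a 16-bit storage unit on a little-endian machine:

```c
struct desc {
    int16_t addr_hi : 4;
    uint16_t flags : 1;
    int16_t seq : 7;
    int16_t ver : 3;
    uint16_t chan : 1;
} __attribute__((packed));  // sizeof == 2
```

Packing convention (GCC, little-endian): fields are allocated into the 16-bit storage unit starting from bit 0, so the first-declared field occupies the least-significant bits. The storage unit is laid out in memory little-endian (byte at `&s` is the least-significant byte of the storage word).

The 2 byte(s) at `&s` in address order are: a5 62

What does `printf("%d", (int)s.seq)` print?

[0]=0xa5 [1]=0x62 (little-endian) → word 0x62a5
addr_hi:4 @ bit 0 → (0x62a5>>0)&0xf = 0x5
flags:1 @ bit 4 → (0x62a5>>4)&0x1 = 0x0
seq:7 @ bit 5 → (0x62a5>>5)&0x7f = 0x15  ←
ver:3 @ bit 12 → (0x62a5>>12)&0x7 = 0x6
chan:1 @ bit 15 → (0x62a5>>15)&0x1 = 0x0
seq signed 7b, MSB=0: value = 21

21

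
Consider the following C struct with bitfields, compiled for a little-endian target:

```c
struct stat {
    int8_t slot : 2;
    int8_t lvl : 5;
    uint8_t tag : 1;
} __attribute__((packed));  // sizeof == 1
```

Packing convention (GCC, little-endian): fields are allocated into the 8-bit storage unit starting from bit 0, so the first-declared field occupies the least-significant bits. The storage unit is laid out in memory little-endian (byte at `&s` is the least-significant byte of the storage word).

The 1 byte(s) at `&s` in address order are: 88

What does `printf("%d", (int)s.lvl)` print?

[0]=0x88 (little-endian) → word 0x88
slot:2 @ bit 0 → (0x88>>0)&0x3 = 0x0
lvl:5 @ bit 2 → (0x88>>2)&0x1f = 0x2  ←
tag:1 @ bit 7 → (0x88>>7)&0x1 = 0x1
lvl signed 5b, MSB=0: value = 2

2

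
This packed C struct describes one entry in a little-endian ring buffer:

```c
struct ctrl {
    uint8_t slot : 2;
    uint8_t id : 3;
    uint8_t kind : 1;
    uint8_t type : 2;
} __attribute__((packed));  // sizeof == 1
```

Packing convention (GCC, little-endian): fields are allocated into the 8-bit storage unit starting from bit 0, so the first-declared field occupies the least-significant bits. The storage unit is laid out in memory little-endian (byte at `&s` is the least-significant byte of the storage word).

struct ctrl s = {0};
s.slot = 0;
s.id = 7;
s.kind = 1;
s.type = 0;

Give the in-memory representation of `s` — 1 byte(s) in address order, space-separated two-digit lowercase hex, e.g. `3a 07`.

[0+:2] slot=0 & 0x3 = 0x0; word=0x00
[2+:3] id=7 & 0x7 = 0x7; word=0x1c
[5+:1] kind=1 & 0x1 = 0x1; word=0x3c
[6+:2] type=0 & 0x3 = 0x0; word=0x3c
word = 0x3c → little-endian bytes:
  [0]=0x3c

3c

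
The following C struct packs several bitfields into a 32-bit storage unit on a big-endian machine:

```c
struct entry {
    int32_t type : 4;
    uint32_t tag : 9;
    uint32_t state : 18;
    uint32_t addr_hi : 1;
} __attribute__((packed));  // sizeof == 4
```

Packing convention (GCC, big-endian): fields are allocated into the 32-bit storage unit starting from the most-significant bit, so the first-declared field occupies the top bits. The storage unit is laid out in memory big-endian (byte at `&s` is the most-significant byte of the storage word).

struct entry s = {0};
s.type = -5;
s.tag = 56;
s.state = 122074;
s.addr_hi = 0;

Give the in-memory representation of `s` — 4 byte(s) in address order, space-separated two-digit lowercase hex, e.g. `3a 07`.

type (4b) val=-5 bits=0xb at bit 28: 0xb0000000
tag (9b) val=56 bits=0x38 at bit 19: 0xb1c00000
state (18b) val=122074 bits=0x1dcda at bit 1: 0xb1c3b9b4
addr_hi (1b) val=0 bits=0x0 at bit 0: 0xb1c3b9b4
word = 0xb1c3b9b4 → big-endian bytes:
  [0]=0xb1  [1]=0xc3  [2]=0xb9  [3]=0xb4

b1 c3 b9 b4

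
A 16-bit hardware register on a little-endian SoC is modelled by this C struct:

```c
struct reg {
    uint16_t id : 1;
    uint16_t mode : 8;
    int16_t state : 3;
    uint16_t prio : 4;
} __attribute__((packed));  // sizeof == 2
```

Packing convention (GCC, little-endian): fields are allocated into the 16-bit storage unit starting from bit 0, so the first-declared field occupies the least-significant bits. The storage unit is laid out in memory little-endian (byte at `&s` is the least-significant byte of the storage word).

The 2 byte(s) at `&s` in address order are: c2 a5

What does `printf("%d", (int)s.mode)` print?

225

[0]=0xc2 [1]=0xa5 (little-endian) → word 0xa5c2
id:1 @ bit 0 → (0xa5c2>>0)&0x1 = 0x0
mode:8 @ bit 1 → (0xa5c2>>1)&0xff = 0xe1  ←
state:3 @ bit 9 → (0xa5c2>>9)&0x7 = 0x2
prio:4 @ bit 12 → (0xa5c2>>12)&0xf = 0xa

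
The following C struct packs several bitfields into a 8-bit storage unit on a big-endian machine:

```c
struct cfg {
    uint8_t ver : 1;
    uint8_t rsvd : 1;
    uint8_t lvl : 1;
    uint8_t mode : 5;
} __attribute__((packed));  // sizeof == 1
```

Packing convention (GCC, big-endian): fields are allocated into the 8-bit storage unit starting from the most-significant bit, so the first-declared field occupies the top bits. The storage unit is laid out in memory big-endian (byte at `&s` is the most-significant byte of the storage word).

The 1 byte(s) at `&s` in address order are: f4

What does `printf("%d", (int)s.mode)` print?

20

[0]=0xf4 (big-endian) → word 0xf4
ver [7+:1] = (word>>7) & 0x1 = 1
rsvd [6+:1] = (word>>6) & 0x1 = 1
lvl [5+:1] = (word>>5) & 0x1 = 1
mode [0+:5] = (word>>0) & 0x1f = 20  ←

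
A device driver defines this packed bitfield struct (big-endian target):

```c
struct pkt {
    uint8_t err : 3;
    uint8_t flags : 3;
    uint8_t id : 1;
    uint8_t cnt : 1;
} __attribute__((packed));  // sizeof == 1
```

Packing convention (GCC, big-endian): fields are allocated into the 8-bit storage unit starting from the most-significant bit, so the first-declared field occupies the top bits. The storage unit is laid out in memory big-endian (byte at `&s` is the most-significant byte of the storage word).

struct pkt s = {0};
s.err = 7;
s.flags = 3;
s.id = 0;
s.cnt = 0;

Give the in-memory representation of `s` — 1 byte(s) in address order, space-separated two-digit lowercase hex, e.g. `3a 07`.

ec

err (3b) val=7 bits=0x7 at bit 5: 0xe0
flags (3b) val=3 bits=0x3 at bit 2: 0xec
id (1b) val=0 bits=0x0 at bit 1: 0xec
cnt (1b) val=0 bits=0x0 at bit 0: 0xec
word = 0xec → big-endian bytes:
  [0]=0xec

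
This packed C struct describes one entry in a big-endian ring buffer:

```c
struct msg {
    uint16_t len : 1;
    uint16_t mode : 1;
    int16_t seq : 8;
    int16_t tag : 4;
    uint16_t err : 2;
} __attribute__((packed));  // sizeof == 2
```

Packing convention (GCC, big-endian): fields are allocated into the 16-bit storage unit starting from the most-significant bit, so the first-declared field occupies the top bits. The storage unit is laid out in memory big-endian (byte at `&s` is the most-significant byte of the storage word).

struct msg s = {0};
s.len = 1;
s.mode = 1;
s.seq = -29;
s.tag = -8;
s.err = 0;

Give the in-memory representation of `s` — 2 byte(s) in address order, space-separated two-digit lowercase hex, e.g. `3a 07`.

[15+:1] len=1 & 0x1 = 0x1; word=0x8000
[14+:1] mode=1 & 0x1 = 0x1; word=0xc000
[6+:8] seq=-29 & 0xff = 0xe3; word=0xf8c0
[2+:4] tag=-8 & 0xf = 0x8; word=0xf8e0
[0+:2] err=0 & 0x3 = 0x0; word=0xf8e0
word = 0xf8e0 → big-endian bytes:
  [0]=0xf8  [1]=0xe0

f8 e0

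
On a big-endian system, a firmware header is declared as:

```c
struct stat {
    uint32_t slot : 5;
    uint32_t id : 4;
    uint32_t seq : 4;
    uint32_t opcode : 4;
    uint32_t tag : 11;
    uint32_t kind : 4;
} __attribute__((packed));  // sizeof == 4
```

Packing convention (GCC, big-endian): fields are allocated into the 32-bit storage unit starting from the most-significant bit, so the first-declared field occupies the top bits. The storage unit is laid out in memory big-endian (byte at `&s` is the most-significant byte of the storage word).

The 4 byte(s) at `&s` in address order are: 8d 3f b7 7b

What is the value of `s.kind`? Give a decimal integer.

11

[0]=0x8d [1]=0x3f [2]=0xb7 [3]=0x7b (big-endian) → word 0x8d3fb77b
slot [27+:5] = (word>>27) & 0x1f = 17
id [23+:4] = (word>>23) & 0xf = 10
seq [19+:4] = (word>>19) & 0xf = 7
opcode [15+:4] = (word>>15) & 0xf = 15
tag [4+:11] = (word>>4) & 0x7ff = 887
kind [0+:4] = (word>>0) & 0xf = 11  ←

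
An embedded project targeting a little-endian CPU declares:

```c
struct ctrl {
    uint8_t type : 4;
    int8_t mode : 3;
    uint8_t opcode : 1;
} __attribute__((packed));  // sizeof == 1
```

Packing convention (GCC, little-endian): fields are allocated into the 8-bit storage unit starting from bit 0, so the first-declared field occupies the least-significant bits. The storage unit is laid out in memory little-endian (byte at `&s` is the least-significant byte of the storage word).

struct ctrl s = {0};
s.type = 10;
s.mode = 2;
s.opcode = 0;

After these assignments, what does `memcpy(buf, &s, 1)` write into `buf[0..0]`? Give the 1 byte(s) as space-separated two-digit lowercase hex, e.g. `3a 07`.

2a

type:4 = 10 → 0xa << 0 → word 0x0a
mode:3 = 2 → 0x2 << 4 → word 0x2a
opcode:1 = 0 → 0x0 << 7 → word 0x2a
word = 0x2a → little-endian bytes:
  [0]=0x2a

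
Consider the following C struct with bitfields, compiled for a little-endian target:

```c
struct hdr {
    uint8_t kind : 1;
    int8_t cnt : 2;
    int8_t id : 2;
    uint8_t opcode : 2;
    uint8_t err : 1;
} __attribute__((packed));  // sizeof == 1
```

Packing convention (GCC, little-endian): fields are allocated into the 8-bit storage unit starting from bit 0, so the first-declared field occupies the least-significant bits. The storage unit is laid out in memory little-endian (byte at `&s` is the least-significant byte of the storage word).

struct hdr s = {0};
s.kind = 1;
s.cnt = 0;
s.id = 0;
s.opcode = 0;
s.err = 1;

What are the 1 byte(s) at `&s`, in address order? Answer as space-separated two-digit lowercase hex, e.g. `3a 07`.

kind:1 = 1 → 0x1 << 0 → word 0x01
cnt:2 = 0 → 0x0 << 1 → word 0x01
id:2 = 0 → 0x0 << 3 → word 0x01
opcode:2 = 0 → 0x0 << 5 → word 0x01
err:1 = 1 → 0x1 << 7 → word 0x81
word = 0x81 → little-endian bytes:
  [0]=0x81

81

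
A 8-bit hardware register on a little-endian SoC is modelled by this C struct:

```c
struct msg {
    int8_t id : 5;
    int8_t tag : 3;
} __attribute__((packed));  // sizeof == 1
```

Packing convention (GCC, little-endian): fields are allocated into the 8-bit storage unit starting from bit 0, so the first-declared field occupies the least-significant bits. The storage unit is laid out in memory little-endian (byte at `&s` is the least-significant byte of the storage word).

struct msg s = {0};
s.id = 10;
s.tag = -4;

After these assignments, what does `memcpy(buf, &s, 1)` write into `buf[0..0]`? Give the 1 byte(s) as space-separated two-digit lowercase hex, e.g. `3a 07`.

id (5b) val=10 bits=0xa at bit 0: 0x0a
tag (3b) val=-4 bits=0x4 at bit 5: 0x8a
word = 0x8a → little-endian bytes:
  [0]=0x8a

8a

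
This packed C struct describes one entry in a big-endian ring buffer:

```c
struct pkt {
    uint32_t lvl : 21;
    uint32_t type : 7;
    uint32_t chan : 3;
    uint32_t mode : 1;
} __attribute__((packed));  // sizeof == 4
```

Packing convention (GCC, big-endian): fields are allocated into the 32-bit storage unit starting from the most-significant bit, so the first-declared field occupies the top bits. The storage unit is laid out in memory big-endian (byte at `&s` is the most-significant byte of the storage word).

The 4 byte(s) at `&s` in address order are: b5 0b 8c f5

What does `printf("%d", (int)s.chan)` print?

2

[0]=0xb5 [1]=0x0b [2]=0x8c [3]=0xf5 (big-endian) → word 0xb50b8cf5
lvl [11+:21] = (word>>11) & 0x1fffff = 1483121
type [4+:7] = (word>>4) & 0x7f = 79
chan [1+:3] = (word>>1) & 0x7 = 2  ←
mode [0+:1] = (word>>0) & 0x1 = 1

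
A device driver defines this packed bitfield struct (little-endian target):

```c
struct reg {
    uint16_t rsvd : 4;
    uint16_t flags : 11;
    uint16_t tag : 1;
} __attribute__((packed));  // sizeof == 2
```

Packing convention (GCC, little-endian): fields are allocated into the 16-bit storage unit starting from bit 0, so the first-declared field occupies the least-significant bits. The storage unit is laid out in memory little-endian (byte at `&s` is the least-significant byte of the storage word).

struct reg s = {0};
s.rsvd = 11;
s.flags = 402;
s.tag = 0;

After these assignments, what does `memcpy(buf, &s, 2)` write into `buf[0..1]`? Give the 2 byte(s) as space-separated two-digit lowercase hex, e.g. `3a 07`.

2b 19

rsvd (4b) val=11 bits=0xb at bit 0: 0x000b
flags (11b) val=402 bits=0x192 at bit 4: 0x192b
tag (1b) val=0 bits=0x0 at bit 15: 0x192b
word = 0x192b → little-endian bytes:
  [0]=0x2b  [1]=0x19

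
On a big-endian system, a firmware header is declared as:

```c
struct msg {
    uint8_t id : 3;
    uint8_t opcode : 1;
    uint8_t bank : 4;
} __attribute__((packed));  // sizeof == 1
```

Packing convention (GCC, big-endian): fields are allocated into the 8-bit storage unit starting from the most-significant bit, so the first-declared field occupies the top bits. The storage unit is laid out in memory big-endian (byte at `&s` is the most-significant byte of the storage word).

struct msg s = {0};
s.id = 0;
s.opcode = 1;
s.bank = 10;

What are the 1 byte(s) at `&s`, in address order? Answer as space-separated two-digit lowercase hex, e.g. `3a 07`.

id:3 = 0 → 0x0 << 5 → word 0x00
opcode:1 = 1 → 0x1 << 4 → word 0x10
bank:4 = 10 → 0xa << 0 → word 0x1a
word = 0x1a → big-endian bytes:
  [0]=0x1a

1a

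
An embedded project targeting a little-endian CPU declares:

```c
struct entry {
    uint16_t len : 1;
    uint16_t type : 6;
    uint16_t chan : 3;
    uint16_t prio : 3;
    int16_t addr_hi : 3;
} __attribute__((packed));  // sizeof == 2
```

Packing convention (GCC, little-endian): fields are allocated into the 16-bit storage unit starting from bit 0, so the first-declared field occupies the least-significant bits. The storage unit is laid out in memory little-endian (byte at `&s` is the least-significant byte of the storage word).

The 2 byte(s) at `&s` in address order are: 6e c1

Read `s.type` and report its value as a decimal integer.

[0]=0x6e [1]=0xc1 (little-endian) → word 0xc16e
len [0+:1] = (word>>0) & 0x1 = 0
type [1+:6] = (word>>1) & 0x3f = 55  ←
chan [7+:3] = (word>>7) & 0x7 = 2
prio [10+:3] = (word>>10) & 0x7 = 0
addr_hi [13+:3] = (word>>13) & 0x7 = 6

55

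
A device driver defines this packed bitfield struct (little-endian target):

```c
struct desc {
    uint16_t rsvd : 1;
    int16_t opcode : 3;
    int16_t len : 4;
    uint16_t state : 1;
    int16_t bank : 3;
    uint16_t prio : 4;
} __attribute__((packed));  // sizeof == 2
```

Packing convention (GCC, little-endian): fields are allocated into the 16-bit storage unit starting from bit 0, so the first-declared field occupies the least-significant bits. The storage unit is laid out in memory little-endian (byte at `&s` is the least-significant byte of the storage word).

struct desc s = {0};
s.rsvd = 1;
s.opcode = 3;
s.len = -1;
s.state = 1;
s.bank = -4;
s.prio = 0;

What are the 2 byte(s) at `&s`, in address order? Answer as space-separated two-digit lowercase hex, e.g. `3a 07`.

f7 09

rsvd:1 = 1 → 0x1 << 0 → word 0x0001
opcode:3 = 3 → 0x3 << 1 → word 0x0007
len:4 = -1 → 0xf << 4 → word 0x00f7
state:1 = 1 → 0x1 << 8 → word 0x01f7
bank:3 = -4 → 0x4 << 9 → word 0x09f7
prio:4 = 0 → 0x0 << 12 → word 0x09f7
word = 0x09f7 → little-endian bytes:
  [0]=0xf7  [1]=0x09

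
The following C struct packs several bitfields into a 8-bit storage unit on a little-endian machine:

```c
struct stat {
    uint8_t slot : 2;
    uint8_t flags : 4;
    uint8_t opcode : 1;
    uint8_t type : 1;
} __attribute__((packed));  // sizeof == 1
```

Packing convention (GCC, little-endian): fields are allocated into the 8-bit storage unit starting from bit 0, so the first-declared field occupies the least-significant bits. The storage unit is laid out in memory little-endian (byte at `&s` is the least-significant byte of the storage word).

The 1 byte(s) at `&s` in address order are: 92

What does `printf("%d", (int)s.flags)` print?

[0]=0x92 (little-endian) → word 0x92
slot [0+:2] = (word>>0) & 0x3 = 2
flags [2+:4] = (word>>2) & 0xf = 4  ←
opcode [6+:1] = (word>>6) & 0x1 = 0
type [7+:1] = (word>>7) & 0x1 = 1

4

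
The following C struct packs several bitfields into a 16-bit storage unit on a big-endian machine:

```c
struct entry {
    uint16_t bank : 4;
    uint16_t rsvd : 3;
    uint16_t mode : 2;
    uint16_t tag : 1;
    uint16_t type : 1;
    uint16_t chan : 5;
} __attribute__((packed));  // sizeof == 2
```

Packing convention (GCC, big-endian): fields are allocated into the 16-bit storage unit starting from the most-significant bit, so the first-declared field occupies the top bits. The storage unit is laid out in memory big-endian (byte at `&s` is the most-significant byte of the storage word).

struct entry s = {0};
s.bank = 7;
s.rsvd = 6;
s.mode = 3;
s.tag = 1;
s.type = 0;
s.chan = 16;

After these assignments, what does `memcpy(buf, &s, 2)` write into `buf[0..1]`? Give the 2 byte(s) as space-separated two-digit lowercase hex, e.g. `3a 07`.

7d d0

[12+:4] bank=7 & 0xf = 0x7; word=0x7000
[9+:3] rsvd=6 & 0x7 = 0x6; word=0x7c00
[7+:2] mode=3 & 0x3 = 0x3; word=0x7d80
[6+:1] tag=1 & 0x1 = 0x1; word=0x7dc0
[5+:1] type=0 & 0x1 = 0x0; word=0x7dc0
[0+:5] chan=16 & 0x1f = 0x10; word=0x7dd0
word = 0x7dd0 → big-endian bytes:
  [0]=0x7d  [1]=0xd0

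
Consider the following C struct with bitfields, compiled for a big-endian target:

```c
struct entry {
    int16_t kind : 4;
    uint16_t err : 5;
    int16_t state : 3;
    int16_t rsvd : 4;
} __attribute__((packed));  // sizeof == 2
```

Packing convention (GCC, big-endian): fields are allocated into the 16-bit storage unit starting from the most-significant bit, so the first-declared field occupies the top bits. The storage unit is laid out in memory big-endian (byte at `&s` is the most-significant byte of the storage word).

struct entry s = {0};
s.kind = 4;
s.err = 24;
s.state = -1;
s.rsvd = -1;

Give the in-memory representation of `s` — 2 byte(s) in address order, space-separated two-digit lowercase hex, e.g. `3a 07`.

[12+:4] kind=4 & 0xf = 0x4; word=0x4000
[7+:5] err=24 & 0x1f = 0x18; word=0x4c00
[4+:3] state=-1 & 0x7 = 0x7; word=0x4c70
[0+:4] rsvd=-1 & 0xf = 0xf; word=0x4c7f
word = 0x4c7f → big-endian bytes:
  [0]=0x4c  [1]=0x7f

4c 7f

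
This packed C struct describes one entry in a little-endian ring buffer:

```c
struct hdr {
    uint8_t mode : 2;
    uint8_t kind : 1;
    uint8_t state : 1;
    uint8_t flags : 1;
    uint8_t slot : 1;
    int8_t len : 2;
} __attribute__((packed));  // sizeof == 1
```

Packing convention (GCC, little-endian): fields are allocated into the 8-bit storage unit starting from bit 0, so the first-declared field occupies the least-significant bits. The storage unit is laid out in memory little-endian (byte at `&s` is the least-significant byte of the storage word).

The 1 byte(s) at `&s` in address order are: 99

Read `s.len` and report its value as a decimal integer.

[0]=0x99 (little-endian) → word 0x99
mode [0+:2] = (word>>0) & 0x3 = 1
kind [2+:1] = (word>>2) & 0x1 = 0
state [3+:1] = (word>>3) & 0x1 = 1
flags [4+:1] = (word>>4) & 0x1 = 1
slot [5+:1] = (word>>5) & 0x1 = 0
len [6+:2] = (word>>6) & 0x3 = 2  ←
len signed 2b, MSB=1: 2 - 4 = -2

-2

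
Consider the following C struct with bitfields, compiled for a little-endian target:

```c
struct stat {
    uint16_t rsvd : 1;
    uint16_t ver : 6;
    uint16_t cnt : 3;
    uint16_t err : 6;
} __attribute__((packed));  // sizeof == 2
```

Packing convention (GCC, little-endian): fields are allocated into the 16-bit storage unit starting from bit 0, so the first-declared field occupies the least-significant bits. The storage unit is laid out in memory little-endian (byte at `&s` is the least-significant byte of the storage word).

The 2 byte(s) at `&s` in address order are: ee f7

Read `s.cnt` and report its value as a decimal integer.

[0]=0xee [1]=0xf7 (little-endian) → word 0xf7ee
rsvd [0+:1] = (word>>0) & 0x1 = 0
ver [1+:6] = (word>>1) & 0x3f = 55
cnt [7+:3] = (word>>7) & 0x7 = 7  ←
err [10+:6] = (word>>10) & 0x3f = 61

7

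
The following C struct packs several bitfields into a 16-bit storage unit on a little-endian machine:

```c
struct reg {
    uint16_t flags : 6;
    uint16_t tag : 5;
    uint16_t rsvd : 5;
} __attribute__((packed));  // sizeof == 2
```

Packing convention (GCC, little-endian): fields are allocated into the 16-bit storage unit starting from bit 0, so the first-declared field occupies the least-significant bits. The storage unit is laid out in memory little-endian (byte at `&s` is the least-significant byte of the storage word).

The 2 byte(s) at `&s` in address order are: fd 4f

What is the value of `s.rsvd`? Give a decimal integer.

9

[0]=0xfd [1]=0x4f (little-endian) → word 0x4ffd
flags [0+:6] = (word>>0) & 0x3f = 61
tag [6+:5] = (word>>6) & 0x1f = 31
rsvd [11+:5] = (word>>11) & 0x1f = 9  ←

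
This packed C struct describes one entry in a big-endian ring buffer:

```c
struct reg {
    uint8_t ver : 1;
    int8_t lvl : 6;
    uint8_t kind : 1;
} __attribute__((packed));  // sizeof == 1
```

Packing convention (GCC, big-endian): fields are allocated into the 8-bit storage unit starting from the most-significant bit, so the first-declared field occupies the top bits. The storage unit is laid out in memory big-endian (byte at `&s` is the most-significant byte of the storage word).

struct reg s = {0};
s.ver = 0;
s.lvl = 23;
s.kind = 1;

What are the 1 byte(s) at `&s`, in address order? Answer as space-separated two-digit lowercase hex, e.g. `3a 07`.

2f

[7+:1] ver=0 & 0x1 = 0x0; word=0x00
[1+:6] lvl=23 & 0x3f = 0x17; word=0x2e
[0+:1] kind=1 & 0x1 = 0x1; word=0x2f
word = 0x2f → big-endian bytes:
  [0]=0x2f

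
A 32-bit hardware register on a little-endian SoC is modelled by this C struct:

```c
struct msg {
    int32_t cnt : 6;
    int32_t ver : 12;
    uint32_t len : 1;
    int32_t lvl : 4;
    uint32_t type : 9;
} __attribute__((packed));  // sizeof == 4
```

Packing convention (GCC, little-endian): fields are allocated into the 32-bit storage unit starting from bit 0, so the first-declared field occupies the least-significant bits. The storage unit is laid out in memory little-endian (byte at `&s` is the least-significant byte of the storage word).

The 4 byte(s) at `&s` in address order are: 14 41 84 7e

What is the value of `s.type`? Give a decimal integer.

[0]=0x14 [1]=0x41 [2]=0x84 [3]=0x7e (little-endian) → word 0x7e844114
cnt:6 @ bit 0 → (0x7e844114>>0)&0x3f = 0x14
ver:12 @ bit 6 → (0x7e844114>>6)&0xfff = 0x104
len:1 @ bit 18 → (0x7e844114>>18)&0x1 = 0x1
lvl:4 @ bit 19 → (0x7e844114>>19)&0xf = 0x0
type:9 @ bit 23 → (0x7e844114>>23)&0x1ff = 0xfd  ←

253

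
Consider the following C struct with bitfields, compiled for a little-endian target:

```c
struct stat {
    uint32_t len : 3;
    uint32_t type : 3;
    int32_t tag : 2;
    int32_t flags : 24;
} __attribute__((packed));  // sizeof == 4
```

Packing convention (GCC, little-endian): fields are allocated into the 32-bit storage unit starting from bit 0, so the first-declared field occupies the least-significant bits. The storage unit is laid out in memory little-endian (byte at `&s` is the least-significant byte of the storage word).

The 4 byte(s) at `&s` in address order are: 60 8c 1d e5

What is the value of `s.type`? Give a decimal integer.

[0]=0x60 [1]=0x8c [2]=0x1d [3]=0xe5 (little-endian) → word 0xe51d8c60
len [0+:3] = (word>>0) & 0x7 = 0
type [3+:3] = (word>>3) & 0x7 = 4  ←
tag [6+:2] = (word>>6) & 0x3 = 1
flags [8+:24] = (word>>8) & 0xffffff = 15015308

4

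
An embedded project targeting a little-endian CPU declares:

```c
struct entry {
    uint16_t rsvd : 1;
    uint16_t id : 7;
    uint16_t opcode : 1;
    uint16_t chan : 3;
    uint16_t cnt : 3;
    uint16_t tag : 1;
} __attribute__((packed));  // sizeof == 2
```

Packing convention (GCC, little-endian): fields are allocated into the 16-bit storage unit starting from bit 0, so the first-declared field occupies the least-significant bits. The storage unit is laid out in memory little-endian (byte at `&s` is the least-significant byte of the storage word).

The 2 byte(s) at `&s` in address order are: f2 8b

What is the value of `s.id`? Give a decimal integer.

121

[0]=0xf2 [1]=0x8b (little-endian) → word 0x8bf2
rsvd [0+:1] = (word>>0) & 0x1 = 0
id [1+:7] = (word>>1) & 0x7f = 121  ←
opcode [8+:1] = (word>>8) & 0x1 = 1
chan [9+:3] = (word>>9) & 0x7 = 5
cnt [12+:3] = (word>>12) & 0x7 = 0
tag [15+:1] = (word>>15) & 0x1 = 1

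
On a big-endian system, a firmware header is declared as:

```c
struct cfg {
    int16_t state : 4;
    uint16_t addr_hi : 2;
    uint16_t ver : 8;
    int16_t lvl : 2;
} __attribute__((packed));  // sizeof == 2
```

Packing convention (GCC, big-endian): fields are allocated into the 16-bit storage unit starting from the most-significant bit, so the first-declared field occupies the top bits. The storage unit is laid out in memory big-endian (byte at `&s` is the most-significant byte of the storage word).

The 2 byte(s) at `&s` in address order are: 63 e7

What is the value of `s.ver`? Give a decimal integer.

[0]=0x63 [1]=0xe7 (big-endian) → word 0x63e7
state [12+:4] = (word>>12) & 0xf = 6
addr_hi [10+:2] = (word>>10) & 0x3 = 0
ver [2+:8] = (word>>2) & 0xff = 249  ←
lvl [0+:2] = (word>>0) & 0x3 = 3

249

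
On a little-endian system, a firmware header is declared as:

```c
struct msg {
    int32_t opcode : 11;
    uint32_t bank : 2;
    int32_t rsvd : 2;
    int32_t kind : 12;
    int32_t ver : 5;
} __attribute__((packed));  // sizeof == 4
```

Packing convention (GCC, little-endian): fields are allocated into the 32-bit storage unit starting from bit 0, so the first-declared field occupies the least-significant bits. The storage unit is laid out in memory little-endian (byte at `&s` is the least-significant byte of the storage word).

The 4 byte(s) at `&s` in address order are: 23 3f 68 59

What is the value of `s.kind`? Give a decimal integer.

[0]=0x23 [1]=0x3f [2]=0x68 [3]=0x59 (little-endian) → word 0x59683f23
opcode [0+:11] = (word>>0) & 0x7ff = 1827
bank [11+:2] = (word>>11) & 0x3 = 3
rsvd [13+:2] = (word>>13) & 0x3 = 1
kind [15+:12] = (word>>15) & 0xfff = 720  ←
ver [27+:5] = (word>>27) & 0x1f = 11
kind signed 12b, MSB=0: value = 720

720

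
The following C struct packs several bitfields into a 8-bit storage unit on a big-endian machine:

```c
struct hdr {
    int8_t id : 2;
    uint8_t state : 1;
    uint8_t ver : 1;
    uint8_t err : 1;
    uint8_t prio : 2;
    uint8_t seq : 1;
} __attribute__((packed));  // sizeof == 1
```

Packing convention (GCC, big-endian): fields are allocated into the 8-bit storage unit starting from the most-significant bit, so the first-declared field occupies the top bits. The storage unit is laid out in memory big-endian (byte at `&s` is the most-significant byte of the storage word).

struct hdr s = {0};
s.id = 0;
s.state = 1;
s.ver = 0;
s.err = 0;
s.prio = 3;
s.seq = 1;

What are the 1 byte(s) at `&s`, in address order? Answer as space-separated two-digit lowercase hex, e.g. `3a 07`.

27

id:2 = 0 → 0x0 << 6 → word 0x00
state:1 = 1 → 0x1 << 5 → word 0x20
ver:1 = 0 → 0x0 << 4 → word 0x20
err:1 = 0 → 0x0 << 3 → word 0x20
prio:2 = 3 → 0x3 << 1 → word 0x26
seq:1 = 1 → 0x1 << 0 → word 0x27
word = 0x27 → big-endian bytes:
  [0]=0x27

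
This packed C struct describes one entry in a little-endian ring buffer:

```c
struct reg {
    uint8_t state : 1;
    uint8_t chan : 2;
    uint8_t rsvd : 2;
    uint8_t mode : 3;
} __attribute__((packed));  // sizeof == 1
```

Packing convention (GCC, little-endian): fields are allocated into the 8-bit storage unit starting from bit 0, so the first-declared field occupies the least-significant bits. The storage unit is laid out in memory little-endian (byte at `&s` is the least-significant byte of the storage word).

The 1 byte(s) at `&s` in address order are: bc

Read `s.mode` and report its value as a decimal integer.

5

[0]=0xbc (little-endian) → word 0xbc
state [0+:1] = (word>>0) & 0x1 = 0
chan [1+:2] = (word>>1) & 0x3 = 2
rsvd [3+:2] = (word>>3) & 0x3 = 3
mode [5+:3] = (word>>5) & 0x7 = 5  ←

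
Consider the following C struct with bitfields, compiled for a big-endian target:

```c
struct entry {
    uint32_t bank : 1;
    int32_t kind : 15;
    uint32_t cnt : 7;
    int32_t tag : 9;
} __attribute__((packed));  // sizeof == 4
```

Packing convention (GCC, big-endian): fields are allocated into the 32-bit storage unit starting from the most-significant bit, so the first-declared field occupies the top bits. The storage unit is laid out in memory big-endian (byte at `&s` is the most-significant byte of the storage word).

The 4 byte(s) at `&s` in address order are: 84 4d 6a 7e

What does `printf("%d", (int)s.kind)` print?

[0]=0x84 [1]=0x4d [2]=0x6a [3]=0x7e (big-endian) → word 0x844d6a7e
bank:1 @ bit 31 → (0x844d6a7e>>31)&0x1 = 0x1
kind:15 @ bit 16 → (0x844d6a7e>>16)&0x7fff = 0x44d  ←
cnt:7 @ bit 9 → (0x844d6a7e>>9)&0x7f = 0x35
tag:9 @ bit 0 → (0x844d6a7e>>0)&0x1ff = 0x7e
kind signed 15b, MSB=0: value = 1101

1101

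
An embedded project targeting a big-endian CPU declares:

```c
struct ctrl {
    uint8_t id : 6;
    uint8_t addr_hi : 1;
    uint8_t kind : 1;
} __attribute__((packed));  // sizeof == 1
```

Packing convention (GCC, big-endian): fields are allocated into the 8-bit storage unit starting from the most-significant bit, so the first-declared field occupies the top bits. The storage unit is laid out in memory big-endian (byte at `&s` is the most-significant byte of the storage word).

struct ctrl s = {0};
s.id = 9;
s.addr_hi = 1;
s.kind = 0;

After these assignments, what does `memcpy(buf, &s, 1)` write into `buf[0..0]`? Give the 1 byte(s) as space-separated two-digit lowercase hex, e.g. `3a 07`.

26

id (6b) val=9 bits=0x9 at bit 2: 0x24
addr_hi (1b) val=1 bits=0x1 at bit 1: 0x26
kind (1b) val=0 bits=0x0 at bit 0: 0x26
word = 0x26 → big-endian bytes:
  [0]=0x26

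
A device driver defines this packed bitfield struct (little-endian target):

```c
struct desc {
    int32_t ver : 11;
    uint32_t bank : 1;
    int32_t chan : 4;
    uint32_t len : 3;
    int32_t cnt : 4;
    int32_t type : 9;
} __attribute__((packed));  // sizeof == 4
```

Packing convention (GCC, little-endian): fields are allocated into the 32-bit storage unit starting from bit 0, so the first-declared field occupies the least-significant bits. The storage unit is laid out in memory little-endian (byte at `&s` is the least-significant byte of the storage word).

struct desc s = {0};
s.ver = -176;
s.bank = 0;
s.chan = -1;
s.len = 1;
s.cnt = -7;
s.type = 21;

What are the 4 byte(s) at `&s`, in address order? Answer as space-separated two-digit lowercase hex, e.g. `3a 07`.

50 f7 c9 0a

[0+:11] ver=-176 & 0x7ff = 0x750; word=0x00000750
[11+:1] bank=0 & 0x1 = 0x0; word=0x00000750
[12+:4] chan=-1 & 0xf = 0xf; word=0x0000f750
[16+:3] len=1 & 0x7 = 0x1; word=0x0001f750
[19+:4] cnt=-7 & 0xf = 0x9; word=0x0049f750
[23+:9] type=21 & 0x1ff = 0x15; word=0x0ac9f750
word = 0x0ac9f750 → little-endian bytes:
  [0]=0x50  [1]=0xf7  [2]=0xc9  [3]=0x0a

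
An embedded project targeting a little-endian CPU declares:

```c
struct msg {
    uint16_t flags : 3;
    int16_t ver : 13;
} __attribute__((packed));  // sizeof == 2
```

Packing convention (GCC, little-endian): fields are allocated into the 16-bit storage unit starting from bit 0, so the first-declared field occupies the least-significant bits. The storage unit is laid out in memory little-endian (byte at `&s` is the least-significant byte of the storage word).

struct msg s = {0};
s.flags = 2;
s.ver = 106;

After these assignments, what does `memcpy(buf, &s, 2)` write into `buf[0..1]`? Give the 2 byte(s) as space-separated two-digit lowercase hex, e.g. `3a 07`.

52 03

flags (3b) val=2 bits=0x2 at bit 0: 0x0002
ver (13b) val=106 bits=0x6a at bit 3: 0x0352
word = 0x0352 → little-endian bytes:
  [0]=0x52  [1]=0x03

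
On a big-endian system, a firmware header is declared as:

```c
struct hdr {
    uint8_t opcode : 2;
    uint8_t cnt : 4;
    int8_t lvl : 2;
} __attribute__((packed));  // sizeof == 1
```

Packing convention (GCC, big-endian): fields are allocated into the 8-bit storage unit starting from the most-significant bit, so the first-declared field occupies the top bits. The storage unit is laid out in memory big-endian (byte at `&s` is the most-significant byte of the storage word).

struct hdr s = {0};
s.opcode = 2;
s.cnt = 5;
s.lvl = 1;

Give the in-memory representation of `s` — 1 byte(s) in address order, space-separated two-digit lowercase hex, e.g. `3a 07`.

95

opcode:2 = 2 → 0x2 << 6 → word 0x80
cnt:4 = 5 → 0x5 << 2 → word 0x94
lvl:2 = 1 → 0x1 << 0 → word 0x95
word = 0x95 → big-endian bytes:
  [0]=0x95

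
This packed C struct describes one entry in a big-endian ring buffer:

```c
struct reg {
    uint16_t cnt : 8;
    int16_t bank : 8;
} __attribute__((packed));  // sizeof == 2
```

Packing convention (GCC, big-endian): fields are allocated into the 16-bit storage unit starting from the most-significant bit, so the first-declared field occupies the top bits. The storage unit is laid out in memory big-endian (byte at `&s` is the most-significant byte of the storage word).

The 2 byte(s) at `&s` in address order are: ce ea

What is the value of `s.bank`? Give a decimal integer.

-22

[0]=0xce [1]=0xea (big-endian) → word 0xceea
cnt [8+:8] = (word>>8) & 0xff = 206
bank [0+:8] = (word>>0) & 0xff = 234  ←
bank signed 8b, MSB=1: 234 - 256 = -22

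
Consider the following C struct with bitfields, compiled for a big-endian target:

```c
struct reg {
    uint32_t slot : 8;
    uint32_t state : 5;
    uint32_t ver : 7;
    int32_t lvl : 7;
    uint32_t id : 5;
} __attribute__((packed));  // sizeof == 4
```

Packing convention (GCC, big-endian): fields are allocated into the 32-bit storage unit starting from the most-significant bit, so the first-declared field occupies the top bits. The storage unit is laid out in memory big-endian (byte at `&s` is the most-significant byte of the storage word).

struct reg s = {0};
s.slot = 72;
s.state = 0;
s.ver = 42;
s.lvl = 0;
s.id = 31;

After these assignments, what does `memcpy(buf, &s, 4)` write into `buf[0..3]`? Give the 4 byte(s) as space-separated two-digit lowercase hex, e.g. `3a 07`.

slot (8b) val=72 bits=0x48 at bit 24: 0x48000000
state (5b) val=0 bits=0x0 at bit 19: 0x48000000
ver (7b) val=42 bits=0x2a at bit 12: 0x4802a000
lvl (7b) val=0 bits=0x0 at bit 5: 0x4802a000
id (5b) val=31 bits=0x1f at bit 0: 0x4802a01f
word = 0x4802a01f → big-endian bytes:
  [0]=0x48  [1]=0x02  [2]=0xa0  [3]=0x1f

48 02 a0 1f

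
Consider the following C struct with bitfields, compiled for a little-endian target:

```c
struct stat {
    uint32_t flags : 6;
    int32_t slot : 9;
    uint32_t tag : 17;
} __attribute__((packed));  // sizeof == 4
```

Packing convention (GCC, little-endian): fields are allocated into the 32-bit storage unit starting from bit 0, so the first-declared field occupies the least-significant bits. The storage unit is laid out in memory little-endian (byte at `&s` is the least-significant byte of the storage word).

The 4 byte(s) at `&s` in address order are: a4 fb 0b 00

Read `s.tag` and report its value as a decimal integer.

23

[0]=0xa4 [1]=0xfb [2]=0x0b [3]=0x00 (little-endian) → word 0x000bfba4
flags [0+:6] = (word>>0) & 0x3f = 36
slot [6+:9] = (word>>6) & 0x1ff = 494
tag [15+:17] = (word>>15) & 0x1ffff = 23  ←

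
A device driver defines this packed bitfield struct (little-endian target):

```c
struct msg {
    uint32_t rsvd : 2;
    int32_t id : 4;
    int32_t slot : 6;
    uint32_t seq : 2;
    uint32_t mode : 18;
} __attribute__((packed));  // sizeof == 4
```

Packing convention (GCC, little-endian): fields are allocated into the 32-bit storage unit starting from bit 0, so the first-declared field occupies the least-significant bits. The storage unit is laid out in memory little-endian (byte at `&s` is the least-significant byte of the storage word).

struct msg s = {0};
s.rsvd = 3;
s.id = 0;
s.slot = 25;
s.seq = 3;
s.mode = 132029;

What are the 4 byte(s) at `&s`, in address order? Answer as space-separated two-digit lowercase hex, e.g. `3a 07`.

rsvd (2b) val=3 bits=0x3 at bit 0: 0x00000003
id (4b) val=0 bits=0x0 at bit 2: 0x00000003
slot (6b) val=25 bits=0x19 at bit 6: 0x00000643
seq (2b) val=3 bits=0x3 at bit 12: 0x00003643
mode (18b) val=132029 bits=0x203bd at bit 14: 0x80ef7643
word = 0x80ef7643 → little-endian bytes:
  [0]=0x43  [1]=0x76  [2]=0xef  [3]=0x80

43 76 ef 80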